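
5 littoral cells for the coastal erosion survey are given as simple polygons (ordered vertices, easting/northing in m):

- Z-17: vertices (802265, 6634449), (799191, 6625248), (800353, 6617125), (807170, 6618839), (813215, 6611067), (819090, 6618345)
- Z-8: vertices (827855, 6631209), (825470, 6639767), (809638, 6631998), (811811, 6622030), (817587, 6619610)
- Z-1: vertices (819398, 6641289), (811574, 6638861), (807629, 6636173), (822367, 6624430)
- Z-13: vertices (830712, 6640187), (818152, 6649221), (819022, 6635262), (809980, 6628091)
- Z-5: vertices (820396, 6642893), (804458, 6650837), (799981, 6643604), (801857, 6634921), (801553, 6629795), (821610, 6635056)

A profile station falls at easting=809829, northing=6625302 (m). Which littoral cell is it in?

Cast a ray rightward from (809829, 6625302). For each polygon, the edges (by vertex number in listed order) whose endpoints lie on opposite sides of northing = 6625302, where each meets that height, and whether that is right or left of the point:
Z-17: 1–2 at easting≈799209.0 (left), 6–1 at easting≈811821.5 (right) → 1 crossing.
Z-8: 3–4 at easting≈811097.7 (right), 5–1 at easting≈822625.8 (right) → 2 crossings.
Z-1: 3–4 at easting≈821272.6 (right), 4–1 at easting≈822213.4 (right) → 2 crossings.
Z-13: no edge straddles that height → 0 crossings.
Z-5: no edge straddles that height → 0 crossings.
Only Z-17 has an odd count, so the point is inside Z-17.

Z-17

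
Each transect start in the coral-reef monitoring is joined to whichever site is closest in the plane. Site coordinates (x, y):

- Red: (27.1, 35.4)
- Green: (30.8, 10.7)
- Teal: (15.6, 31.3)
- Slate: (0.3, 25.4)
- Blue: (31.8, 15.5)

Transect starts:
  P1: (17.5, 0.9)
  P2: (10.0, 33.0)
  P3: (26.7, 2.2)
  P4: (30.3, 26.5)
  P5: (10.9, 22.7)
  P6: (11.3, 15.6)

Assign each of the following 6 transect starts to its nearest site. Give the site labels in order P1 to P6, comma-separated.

Green, Teal, Green, Red, Teal, Slate

P1 → Green (d²=272.93)
P2 → Teal (d²=34.25)
P3 → Green (d²=89.06)
P4 → Red (d²=89.45)
P5 → Teal (d²=96.05)
P6 → Slate (d²=217.04)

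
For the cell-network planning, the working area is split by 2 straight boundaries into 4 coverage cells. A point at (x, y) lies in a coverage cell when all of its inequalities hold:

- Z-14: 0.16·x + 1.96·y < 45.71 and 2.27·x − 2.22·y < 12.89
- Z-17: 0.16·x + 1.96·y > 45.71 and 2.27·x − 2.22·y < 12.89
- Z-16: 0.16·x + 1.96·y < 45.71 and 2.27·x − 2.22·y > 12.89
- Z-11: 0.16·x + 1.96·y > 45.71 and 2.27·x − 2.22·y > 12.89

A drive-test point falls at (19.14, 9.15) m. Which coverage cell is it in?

0.16·19.14 + 1.96·9.15 = 20.996, which is < 45.71
2.27·19.14 − 2.22·9.15 = 23.135, which is > 12.89
This sign pattern matches Z-16.

Z-16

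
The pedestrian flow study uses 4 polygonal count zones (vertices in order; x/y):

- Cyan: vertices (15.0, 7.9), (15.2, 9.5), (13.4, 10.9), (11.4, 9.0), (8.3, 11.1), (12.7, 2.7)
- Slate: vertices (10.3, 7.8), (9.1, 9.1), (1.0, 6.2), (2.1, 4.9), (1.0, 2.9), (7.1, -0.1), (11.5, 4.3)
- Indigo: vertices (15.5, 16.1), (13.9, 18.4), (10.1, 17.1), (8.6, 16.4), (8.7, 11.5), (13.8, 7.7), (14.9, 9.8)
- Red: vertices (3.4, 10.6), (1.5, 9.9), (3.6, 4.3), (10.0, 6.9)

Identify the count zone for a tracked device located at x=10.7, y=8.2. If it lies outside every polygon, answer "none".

Cyan

Cast a ray rightward from (10.7, 8.2). For each polygon, the edges (by vertex number in listed order) whose endpoints lie on opposite sides of y = 8.2, where each meets that height, and whether that is right or left of the point:
Cyan: 1–2 at x≈15.04 (right), 5–6 at x≈9.82 (left) → 1 crossing.
Slate: 1–2 at x≈9.93 (left), 2–3 at x≈6.59 (left) → 0 crossings.
Indigo: 5–6 at x≈13.13 (right), 6–7 at x≈14.06 (right) → 2 crossings.
Red: 2–3 at x≈2.14 (left), 4–1 at x≈7.68 (left) → 0 crossings.
Only Cyan has an odd count, so the point is inside Cyan.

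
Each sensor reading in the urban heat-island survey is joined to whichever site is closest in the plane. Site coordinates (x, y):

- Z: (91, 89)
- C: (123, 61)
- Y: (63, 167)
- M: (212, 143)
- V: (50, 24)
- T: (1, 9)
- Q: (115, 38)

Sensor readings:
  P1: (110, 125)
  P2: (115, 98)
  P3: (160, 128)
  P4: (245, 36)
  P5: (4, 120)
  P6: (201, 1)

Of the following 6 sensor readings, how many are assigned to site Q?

1

P1 → Z
P2 → Z
P3 → M
P4 → M
P5 → Y
P6 → Q
1 of the 6 goes to Q.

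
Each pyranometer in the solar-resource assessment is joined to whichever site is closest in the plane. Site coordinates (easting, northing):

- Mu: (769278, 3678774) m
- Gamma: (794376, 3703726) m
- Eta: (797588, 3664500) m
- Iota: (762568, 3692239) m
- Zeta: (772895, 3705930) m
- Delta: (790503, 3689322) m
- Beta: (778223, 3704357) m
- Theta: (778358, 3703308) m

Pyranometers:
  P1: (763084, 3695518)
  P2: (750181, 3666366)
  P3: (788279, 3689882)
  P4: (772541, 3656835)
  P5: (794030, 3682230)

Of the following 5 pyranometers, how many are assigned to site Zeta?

0

P1 → Iota
P2 → Mu
P3 → Delta
P4 → Mu
P5 → Delta
0 of the 5 go to Zeta.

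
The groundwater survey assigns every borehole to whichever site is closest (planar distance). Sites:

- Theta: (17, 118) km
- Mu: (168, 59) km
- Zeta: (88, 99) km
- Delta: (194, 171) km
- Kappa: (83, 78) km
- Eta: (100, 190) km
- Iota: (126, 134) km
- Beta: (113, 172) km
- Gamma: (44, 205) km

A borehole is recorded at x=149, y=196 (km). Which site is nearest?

Squared distances to each site:
Theta: 23508.000; Mu: 19130.000; Zeta: 13130.000; Delta: 2650.000; Kappa: 18280.000; Eta: 2437.000; Iota: 4373.000; Beta: 1872.000; Gamma: 11106.000.
Minimum at Beta.

Beta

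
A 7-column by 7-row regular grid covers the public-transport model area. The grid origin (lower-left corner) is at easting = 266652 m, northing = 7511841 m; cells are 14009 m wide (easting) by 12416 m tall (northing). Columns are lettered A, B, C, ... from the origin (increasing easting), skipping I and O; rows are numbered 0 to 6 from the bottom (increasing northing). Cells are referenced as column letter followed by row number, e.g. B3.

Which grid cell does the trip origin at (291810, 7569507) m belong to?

B4

Column index: ⌊(291810 − 266652) / 14009⌋ = ⌊1.796⌋ = 1 → column B
Row offset from origin: ⌊(7569507 − 7511841) / 12416⌋ = ⌊4.644⌋ = 4 → row 4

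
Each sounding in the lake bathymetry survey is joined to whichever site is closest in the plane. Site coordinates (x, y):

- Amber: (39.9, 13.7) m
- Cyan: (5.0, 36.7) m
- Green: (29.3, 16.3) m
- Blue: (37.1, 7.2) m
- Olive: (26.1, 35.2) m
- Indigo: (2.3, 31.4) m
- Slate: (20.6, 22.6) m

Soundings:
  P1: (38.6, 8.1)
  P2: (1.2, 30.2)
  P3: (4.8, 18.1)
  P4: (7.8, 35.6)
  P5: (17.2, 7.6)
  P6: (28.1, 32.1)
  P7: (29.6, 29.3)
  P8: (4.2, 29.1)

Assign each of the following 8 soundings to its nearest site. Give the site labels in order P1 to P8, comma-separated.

Blue, Indigo, Indigo, Cyan, Green, Olive, Olive, Indigo

P1 → Blue (d²=3.06)
P2 → Indigo (d²=2.65)
P3 → Indigo (d²=183.14)
P4 → Cyan (d²=9.05)
P5 → Green (d²=222.10)
P6 → Olive (d²=13.61)
P7 → Olive (d²=47.06)
P8 → Indigo (d²=8.90)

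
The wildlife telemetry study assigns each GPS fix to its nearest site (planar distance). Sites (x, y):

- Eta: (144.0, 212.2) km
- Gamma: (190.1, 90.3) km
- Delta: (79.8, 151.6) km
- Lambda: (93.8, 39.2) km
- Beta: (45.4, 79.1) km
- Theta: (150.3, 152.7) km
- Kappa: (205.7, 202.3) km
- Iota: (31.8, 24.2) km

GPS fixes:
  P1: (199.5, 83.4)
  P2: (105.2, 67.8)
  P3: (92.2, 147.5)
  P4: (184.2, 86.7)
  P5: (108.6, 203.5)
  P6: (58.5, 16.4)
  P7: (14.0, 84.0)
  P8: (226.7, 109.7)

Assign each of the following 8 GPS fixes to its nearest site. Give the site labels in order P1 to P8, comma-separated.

Gamma, Lambda, Delta, Gamma, Eta, Iota, Beta, Gamma

P1 → Gamma (d²=135.97)
P2 → Lambda (d²=947.92)
P3 → Delta (d²=170.57)
P4 → Gamma (d²=47.77)
P5 → Eta (d²=1328.85)
P6 → Iota (d²=773.73)
P7 → Beta (d²=1009.97)
P8 → Gamma (d²=1715.92)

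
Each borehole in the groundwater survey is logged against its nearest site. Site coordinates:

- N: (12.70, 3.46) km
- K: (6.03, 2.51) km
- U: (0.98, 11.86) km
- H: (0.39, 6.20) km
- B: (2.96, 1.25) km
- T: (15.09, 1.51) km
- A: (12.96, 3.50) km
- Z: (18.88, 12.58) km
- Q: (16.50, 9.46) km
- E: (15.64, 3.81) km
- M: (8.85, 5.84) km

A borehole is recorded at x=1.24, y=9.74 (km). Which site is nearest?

U

Squared distances to each site:
N: 170.770; K: 75.217; U: 4.562; H: 13.254; B: 75.038; T: 259.555; A: 176.296; Z: 319.235; Q: 232.946; E: 242.525; M: 73.122.
Minimum at U.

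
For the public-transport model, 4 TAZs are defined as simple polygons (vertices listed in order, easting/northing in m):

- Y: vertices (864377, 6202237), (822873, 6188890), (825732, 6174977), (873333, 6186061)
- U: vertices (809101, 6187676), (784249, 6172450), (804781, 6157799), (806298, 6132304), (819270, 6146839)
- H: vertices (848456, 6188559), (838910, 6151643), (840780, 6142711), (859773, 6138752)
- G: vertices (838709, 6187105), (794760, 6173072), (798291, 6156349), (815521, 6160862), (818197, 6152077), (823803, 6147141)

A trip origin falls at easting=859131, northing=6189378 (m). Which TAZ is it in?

Cast a ray rightward from (859131, 6189378). For each polygon, the edges (by vertex number in listed order) whose endpoints lie on opposite sides of northing = 6189378, where each meets that height, and whether that is right or left of the point:
Y: 1–2 at easting≈824390.5 (left), 4–1 at easting≈871496.5 (right) → 1 crossing.
U: no edge straddles that height → 0 crossings.
H: no edge straddles that height → 0 crossings.
G: no edge straddles that height → 0 crossings.
Only Y has an odd count, so the point is inside Y.

Y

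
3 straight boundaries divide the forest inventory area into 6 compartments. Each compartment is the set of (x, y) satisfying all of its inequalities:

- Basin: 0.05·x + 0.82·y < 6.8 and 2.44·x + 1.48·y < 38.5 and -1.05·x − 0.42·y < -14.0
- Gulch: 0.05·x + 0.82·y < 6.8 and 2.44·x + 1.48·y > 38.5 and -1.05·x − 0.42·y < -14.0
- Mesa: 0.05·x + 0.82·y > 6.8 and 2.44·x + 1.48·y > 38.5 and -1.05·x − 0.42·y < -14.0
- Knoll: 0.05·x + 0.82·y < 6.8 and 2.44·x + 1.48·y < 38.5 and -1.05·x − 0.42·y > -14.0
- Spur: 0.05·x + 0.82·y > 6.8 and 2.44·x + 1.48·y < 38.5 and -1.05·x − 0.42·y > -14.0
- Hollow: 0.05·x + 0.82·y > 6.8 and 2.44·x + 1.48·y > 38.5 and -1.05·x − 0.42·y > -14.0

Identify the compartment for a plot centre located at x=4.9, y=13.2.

0.05·4.9 + 0.82·13.2 = 11.069, which is > 6.8
2.44·4.9 + 1.48·13.2 = 31.492, which is < 38.5
-1.05·4.9 − 0.42·13.2 = -10.689, which is > -14.0
This sign pattern matches Spur.

Spur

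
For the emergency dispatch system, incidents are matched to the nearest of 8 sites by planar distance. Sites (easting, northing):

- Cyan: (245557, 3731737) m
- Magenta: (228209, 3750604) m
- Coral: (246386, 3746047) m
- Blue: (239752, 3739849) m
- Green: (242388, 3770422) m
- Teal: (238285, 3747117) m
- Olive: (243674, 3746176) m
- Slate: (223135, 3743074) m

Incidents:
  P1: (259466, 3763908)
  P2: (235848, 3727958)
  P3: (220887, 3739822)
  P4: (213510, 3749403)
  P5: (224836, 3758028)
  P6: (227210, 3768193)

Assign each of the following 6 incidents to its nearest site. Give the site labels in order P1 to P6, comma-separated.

P1 → Green (d²=334090280.00)
P2 → Cyan (d²=108545522.00)
P3 → Slate (d²=15629008.00)
P4 → Slate (d²=132696866.00)
P5 → Magenta (d²=66492905.00)
P6 → Green (d²=235340125.00)

Green, Cyan, Slate, Slate, Magenta, Green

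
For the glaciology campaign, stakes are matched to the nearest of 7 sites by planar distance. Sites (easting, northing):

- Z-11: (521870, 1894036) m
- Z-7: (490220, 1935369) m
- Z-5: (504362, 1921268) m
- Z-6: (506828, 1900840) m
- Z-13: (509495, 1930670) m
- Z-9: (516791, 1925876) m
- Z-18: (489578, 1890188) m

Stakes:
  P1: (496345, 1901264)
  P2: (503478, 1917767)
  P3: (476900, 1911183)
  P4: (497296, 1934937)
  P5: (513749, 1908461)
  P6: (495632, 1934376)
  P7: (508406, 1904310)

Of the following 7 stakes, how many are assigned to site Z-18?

1

P1 → Z-6
P2 → Z-5
P3 → Z-18
P4 → Z-7
P5 → Z-6
P6 → Z-7
P7 → Z-6
1 of the 7 goes to Z-18.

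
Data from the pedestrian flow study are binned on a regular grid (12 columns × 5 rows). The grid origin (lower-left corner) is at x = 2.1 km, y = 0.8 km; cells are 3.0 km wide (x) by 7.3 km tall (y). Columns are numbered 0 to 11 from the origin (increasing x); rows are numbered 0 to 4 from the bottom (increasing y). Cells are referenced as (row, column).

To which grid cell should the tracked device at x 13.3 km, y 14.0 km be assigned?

(1, 3)

Column index: ⌊(13.3 − 2.1) / 3.0⌋ = ⌊3.733⌋ = 3
Row offset from origin: ⌊(14.0 − 0.8) / 7.3⌋ = ⌊1.808⌋ = 1 → row 1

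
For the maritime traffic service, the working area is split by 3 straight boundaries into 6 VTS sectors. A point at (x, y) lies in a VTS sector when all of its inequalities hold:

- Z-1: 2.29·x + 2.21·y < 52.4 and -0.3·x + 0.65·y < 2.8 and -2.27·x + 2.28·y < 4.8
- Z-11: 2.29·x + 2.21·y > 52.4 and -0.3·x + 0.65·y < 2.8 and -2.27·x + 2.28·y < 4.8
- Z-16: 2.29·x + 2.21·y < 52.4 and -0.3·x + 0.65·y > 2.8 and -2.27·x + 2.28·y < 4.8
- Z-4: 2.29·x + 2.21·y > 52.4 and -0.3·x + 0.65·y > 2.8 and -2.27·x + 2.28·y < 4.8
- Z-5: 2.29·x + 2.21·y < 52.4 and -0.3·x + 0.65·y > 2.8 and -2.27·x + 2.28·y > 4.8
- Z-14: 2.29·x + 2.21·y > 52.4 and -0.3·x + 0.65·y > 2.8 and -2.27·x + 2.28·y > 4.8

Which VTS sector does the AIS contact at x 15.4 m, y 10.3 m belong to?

2.29·15.4 + 2.21·10.3 = 58.029, which is > 52.4
-0.3·15.4 + 0.65·10.3 = 2.075, which is < 2.8
-2.27·15.4 + 2.28·10.3 = -11.474, which is < 4.8
This sign pattern matches Z-11.

Z-11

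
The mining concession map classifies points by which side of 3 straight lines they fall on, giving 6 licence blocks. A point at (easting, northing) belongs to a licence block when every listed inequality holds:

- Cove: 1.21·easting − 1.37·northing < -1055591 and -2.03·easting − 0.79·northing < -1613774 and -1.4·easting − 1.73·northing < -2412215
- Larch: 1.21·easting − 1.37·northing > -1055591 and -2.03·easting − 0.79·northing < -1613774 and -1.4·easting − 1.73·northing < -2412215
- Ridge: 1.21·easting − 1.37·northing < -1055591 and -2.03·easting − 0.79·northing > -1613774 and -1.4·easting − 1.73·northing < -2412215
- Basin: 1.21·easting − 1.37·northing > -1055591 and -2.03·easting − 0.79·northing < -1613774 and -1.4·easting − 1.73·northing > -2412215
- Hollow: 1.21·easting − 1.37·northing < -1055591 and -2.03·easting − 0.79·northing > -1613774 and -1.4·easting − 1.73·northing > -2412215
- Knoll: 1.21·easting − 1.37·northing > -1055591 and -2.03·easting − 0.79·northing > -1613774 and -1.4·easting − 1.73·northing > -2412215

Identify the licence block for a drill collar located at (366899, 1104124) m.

1.21·366899 − 1.37·1104124 = -1068702.090, which is < -1055591
-2.03·366899 − 0.79·1104124 = -1617062.930, which is < -1613774
-1.4·366899 − 1.73·1104124 = -2423793.120, which is < -2412215
This sign pattern matches Cove.

Cove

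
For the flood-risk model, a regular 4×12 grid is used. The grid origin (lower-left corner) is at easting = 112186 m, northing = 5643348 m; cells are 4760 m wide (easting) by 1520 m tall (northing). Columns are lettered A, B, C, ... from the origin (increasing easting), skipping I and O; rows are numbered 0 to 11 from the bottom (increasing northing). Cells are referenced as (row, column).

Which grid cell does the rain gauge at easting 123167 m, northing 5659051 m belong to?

Column index: ⌊(123167 − 112186) / 4760⌋ = ⌊2.307⌋ = 2 → column C
Row offset from origin: ⌊(5659051 − 5643348) / 1520⌋ = ⌊10.331⌋ = 10 → row 10

(10, C)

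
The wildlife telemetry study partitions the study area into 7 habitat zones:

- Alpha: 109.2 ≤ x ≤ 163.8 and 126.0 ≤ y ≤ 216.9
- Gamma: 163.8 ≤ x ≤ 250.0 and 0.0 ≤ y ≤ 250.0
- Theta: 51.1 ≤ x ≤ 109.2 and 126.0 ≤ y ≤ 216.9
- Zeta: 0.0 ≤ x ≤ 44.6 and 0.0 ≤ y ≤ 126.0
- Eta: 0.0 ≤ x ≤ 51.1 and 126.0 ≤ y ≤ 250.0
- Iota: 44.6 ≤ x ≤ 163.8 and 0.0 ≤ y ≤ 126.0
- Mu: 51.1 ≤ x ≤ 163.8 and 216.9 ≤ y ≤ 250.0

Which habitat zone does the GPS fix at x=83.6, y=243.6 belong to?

The point has x = 83.6 and y = 243.6.
Only Mu satisfies 51.1 ≤ x ≤ 163.8 and 216.9 ≤ y ≤ 250.0.

Mu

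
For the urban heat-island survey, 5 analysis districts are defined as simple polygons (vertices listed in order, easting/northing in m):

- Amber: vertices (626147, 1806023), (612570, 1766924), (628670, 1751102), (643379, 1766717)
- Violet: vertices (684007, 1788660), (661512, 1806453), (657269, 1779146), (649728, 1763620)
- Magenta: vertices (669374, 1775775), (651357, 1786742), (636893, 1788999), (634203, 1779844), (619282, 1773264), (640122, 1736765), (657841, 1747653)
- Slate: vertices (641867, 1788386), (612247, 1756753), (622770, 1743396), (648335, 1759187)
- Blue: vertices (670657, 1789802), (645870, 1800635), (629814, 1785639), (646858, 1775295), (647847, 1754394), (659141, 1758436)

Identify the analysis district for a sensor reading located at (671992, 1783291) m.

Cast a ray rightward from (671992, 1783291). For each polygon, the edges (by vertex number in listed order) whose endpoints lie on opposite sides of northing = 1783291, where each meets that height, and whether that is right or left of the point:
Amber: 1–2 at easting≈618253.4 (left), 4–1 at easting≈636112.9 (left) → 0 crossings.
Violet: 2–3 at easting≈657913.1 (left), 4–1 at easting≈676657.0 (right) → 1 crossing.
Magenta: 1–2 at easting≈657026.4 (left), 3–4 at easting≈635215.8 (left) → 0 crossings.
Slate: 1–2 at easting≈637096.2 (left), 4–1 at easting≈642995.6 (left) → 0 crossings.
Blue: 3–4 at easting≈633682.8 (left), 6–1 at easting≈668266.5 (left) → 0 crossings.
Only Violet has an odd count, so the point is inside Violet.

Violet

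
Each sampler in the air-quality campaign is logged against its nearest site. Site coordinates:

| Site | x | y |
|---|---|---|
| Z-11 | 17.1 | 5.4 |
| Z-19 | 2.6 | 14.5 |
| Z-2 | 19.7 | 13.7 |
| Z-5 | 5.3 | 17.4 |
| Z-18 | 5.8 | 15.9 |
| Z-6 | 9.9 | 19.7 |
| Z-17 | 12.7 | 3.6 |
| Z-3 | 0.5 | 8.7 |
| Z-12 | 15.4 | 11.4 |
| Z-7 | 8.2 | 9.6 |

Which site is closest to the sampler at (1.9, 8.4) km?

Z-3

Squared distances to each site:
Z-11: 240.040; Z-19: 37.700; Z-2: 344.930; Z-5: 92.560; Z-18: 71.460; Z-6: 191.690; Z-17: 139.680; Z-3: 2.050; Z-12: 191.250; Z-7: 41.130.
Minimum at Z-3.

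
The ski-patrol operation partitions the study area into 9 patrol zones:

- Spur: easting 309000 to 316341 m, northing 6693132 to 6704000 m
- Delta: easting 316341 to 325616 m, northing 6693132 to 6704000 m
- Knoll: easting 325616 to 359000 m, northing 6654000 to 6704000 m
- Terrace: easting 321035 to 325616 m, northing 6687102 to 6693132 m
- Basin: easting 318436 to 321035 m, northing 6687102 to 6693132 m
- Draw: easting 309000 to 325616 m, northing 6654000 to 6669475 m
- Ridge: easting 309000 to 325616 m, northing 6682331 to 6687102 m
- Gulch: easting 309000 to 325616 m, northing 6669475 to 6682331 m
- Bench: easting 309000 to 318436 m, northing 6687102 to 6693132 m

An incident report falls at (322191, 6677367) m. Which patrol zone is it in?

The point has easting = 322191 and northing = 6677367.
Only Gulch satisfies 309000 ≤ easting ≤ 325616 and 6669475 ≤ northing ≤ 6682331.

Gulch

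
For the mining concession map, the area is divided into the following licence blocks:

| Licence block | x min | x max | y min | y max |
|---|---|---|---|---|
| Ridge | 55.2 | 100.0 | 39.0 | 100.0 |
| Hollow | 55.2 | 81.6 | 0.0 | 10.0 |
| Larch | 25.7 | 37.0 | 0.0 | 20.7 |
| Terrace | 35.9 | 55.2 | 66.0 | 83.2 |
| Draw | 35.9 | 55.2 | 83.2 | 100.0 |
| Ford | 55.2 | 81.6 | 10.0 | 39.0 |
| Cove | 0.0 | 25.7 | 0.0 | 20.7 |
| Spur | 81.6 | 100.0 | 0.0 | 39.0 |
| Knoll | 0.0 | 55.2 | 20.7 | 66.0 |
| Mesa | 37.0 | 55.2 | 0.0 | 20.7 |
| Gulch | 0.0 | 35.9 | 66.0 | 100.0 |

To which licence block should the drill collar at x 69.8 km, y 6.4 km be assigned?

The point has x = 69.8 and y = 6.4.
Only Hollow satisfies 55.2 ≤ x ≤ 81.6 and 0.0 ≤ y ≤ 10.0.

Hollow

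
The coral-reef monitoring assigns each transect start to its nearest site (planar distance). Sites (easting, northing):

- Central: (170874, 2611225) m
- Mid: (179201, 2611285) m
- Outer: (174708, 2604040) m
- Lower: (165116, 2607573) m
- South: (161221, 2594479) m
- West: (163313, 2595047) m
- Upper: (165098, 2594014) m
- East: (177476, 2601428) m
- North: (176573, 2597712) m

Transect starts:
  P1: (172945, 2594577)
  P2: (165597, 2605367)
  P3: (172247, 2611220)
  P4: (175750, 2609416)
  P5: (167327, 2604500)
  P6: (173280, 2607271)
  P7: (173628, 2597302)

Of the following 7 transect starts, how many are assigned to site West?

P1 → North
P2 → Lower
P3 → Central
P4 → Mid
P5 → Lower
P6 → Outer
P7 → North
0 of the 7 go to West.

0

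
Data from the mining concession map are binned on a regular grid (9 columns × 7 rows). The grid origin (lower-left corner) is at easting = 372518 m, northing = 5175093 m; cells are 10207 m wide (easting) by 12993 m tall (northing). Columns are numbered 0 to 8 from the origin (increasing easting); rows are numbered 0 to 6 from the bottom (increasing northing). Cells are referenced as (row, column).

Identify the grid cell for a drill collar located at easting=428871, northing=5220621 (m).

(3, 5)

Column index: ⌊(428871 − 372518) / 10207⌋ = ⌊5.521⌋ = 5
Row offset from origin: ⌊(5220621 − 5175093) / 12993⌋ = ⌊3.504⌋ = 3 → row 3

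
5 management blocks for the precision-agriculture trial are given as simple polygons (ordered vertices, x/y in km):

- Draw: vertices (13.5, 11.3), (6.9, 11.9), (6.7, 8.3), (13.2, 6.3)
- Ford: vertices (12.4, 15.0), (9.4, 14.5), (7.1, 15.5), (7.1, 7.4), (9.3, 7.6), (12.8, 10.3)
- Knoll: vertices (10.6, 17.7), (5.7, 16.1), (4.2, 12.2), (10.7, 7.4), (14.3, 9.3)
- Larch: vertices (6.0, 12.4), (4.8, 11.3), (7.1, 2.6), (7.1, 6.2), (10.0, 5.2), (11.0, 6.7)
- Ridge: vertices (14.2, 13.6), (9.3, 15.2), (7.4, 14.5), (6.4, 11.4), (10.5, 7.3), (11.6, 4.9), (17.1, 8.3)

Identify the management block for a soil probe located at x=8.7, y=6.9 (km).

Cast a ray rightward from (8.7, 6.9). For each polygon, the edges (by vertex number in listed order) whose endpoints lie on opposite sides of y = 6.9, where each meets that height, and whether that is right or left of the point:
Draw: 3–4 at x≈11.25 (right), 4–1 at x≈13.24 (right) → 2 crossings.
Ford: no edge straddles that height → 0 crossings.
Knoll: no edge straddles that height → 0 crossings.
Larch: 2–3 at x≈5.96 (left), 6–1 at x≈10.82 (right) → 1 crossing.
Ridge: 5–6 at x≈10.68 (right), 6–7 at x≈14.84 (right) → 2 crossings.
Only Larch has an odd count, so the point is inside Larch.

Larch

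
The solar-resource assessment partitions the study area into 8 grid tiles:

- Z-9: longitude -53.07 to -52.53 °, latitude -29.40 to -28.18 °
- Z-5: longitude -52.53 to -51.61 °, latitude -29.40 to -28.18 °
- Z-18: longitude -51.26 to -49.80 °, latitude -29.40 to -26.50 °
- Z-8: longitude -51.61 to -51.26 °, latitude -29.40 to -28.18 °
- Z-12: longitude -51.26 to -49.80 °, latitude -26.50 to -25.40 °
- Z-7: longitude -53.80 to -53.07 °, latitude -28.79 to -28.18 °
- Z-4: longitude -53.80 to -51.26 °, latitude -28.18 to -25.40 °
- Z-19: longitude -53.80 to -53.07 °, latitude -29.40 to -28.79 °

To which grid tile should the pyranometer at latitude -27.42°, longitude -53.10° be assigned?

The point has longitude = -53.10 and latitude = -27.42.
Only Z-4 satisfies -53.80 ≤ longitude ≤ -51.26 and -28.18 ≤ latitude ≤ -25.40.

Z-4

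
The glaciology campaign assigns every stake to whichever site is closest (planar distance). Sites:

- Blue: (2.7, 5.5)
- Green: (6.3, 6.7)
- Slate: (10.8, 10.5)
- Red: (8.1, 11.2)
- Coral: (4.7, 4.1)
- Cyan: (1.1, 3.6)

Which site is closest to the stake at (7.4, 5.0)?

Squared distances to each site:
Blue: 22.340; Green: 4.100; Slate: 41.810; Red: 38.930; Coral: 8.100; Cyan: 41.650.
Minimum at Green.

Green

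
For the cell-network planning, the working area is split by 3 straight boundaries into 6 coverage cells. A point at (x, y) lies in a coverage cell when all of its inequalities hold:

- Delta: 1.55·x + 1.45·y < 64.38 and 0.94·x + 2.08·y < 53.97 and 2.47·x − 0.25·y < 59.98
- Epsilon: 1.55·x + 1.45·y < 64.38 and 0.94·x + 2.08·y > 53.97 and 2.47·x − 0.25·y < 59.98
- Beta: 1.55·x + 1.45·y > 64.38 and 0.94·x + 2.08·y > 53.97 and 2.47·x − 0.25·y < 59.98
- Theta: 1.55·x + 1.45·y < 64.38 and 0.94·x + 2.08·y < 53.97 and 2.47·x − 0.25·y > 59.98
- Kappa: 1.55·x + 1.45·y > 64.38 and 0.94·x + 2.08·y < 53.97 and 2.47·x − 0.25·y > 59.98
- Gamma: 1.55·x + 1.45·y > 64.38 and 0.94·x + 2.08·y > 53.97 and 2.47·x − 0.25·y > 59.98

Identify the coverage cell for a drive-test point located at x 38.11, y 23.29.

1.55·38.11 + 1.45·23.29 = 92.841, which is > 64.38
0.94·38.11 + 2.08·23.29 = 84.267, which is > 53.97
2.47·38.11 − 0.25·23.29 = 88.309, which is > 59.98
This sign pattern matches Gamma.

Gamma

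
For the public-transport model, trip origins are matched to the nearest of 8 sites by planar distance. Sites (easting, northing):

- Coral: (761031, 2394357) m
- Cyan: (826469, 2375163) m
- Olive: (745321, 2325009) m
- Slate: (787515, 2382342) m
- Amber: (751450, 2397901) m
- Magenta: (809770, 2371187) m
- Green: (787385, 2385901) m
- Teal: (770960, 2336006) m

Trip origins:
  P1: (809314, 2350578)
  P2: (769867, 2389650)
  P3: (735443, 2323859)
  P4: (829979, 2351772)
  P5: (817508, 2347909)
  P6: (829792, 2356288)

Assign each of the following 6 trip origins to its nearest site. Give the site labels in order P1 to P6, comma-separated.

P1 → Magenta (d²=424938817.00)
P2 → Coral (d²=100230745.00)
P3 → Olive (d²=98897384.00)
P4 → Cyan (d²=559458981.00)
P5 → Magenta (d²=601741928.00)
P6 → Cyan (d²=367307954.00)

Magenta, Coral, Olive, Cyan, Magenta, Cyan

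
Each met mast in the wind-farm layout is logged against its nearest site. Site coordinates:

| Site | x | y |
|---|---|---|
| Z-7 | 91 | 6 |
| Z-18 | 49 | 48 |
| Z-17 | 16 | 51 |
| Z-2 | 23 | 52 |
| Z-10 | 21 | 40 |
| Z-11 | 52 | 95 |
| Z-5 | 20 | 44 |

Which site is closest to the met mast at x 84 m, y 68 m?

Squared distances to each site:
Z-7: 3893.000; Z-18: 1625.000; Z-17: 4913.000; Z-2: 3977.000; Z-10: 4753.000; Z-11: 1753.000; Z-5: 4672.000.
Minimum at Z-18.

Z-18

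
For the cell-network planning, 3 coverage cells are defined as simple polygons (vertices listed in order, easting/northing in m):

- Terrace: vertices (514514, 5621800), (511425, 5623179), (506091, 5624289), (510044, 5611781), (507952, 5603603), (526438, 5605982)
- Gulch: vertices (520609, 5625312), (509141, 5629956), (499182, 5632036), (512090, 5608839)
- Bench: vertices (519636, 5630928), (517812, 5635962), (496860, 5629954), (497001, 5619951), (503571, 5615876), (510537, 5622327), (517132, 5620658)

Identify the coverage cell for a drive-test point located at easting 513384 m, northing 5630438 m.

Cast a ray rightward from (513384, 5630438). For each polygon, the edges (by vertex number in listed order) whose endpoints lie on opposite sides of northing = 5630438, where each meets that height, and whether that is right or left of the point:
Terrace: no edge straddles that height → 0 crossings.
Gulch: 2–3 at easting≈506833.2 (left), 3–4 at easting≈500071.2 (left) → 0 crossings.
Bench: 2–3 at easting≈498547.9 (left), 7–1 at easting≈519516.5 (right) → 1 crossing.
Only Bench has an odd count, so the point is inside Bench.

Bench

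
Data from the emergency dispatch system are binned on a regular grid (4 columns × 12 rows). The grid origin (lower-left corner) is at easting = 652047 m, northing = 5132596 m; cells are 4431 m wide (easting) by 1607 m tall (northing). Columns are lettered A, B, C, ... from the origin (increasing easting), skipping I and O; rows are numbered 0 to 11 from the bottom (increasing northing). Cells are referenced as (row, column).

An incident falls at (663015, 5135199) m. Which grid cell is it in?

Column index: ⌊(663015 − 652047) / 4431⌋ = ⌊2.475⌋ = 2 → column C
Row offset from origin: ⌊(5135199 − 5132596) / 1607⌋ = ⌊1.620⌋ = 1 → row 1

(1, C)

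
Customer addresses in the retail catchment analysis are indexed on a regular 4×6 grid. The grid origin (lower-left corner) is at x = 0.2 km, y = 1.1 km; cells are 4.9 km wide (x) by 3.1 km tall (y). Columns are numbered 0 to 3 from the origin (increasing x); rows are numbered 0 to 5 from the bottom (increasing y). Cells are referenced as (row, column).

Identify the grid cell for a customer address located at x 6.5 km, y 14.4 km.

(4, 1)

Column index: ⌊(6.5 − 0.2) / 4.9⌋ = ⌊1.286⌋ = 1
Row offset from origin: ⌊(14.4 − 1.1) / 3.1⌋ = ⌊4.290⌋ = 4 → row 4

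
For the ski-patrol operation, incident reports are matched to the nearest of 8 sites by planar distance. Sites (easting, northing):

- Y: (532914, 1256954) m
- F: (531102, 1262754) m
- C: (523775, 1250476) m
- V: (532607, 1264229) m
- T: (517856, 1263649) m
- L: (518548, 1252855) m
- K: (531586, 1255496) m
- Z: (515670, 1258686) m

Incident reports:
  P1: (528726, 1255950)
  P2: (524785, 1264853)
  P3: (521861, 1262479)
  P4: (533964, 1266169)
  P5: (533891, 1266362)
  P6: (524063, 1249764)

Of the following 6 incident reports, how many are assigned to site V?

2

P1 → K
P2 → F
P3 → T
P4 → V
P5 → V
P6 → C
2 of the 6 go to V.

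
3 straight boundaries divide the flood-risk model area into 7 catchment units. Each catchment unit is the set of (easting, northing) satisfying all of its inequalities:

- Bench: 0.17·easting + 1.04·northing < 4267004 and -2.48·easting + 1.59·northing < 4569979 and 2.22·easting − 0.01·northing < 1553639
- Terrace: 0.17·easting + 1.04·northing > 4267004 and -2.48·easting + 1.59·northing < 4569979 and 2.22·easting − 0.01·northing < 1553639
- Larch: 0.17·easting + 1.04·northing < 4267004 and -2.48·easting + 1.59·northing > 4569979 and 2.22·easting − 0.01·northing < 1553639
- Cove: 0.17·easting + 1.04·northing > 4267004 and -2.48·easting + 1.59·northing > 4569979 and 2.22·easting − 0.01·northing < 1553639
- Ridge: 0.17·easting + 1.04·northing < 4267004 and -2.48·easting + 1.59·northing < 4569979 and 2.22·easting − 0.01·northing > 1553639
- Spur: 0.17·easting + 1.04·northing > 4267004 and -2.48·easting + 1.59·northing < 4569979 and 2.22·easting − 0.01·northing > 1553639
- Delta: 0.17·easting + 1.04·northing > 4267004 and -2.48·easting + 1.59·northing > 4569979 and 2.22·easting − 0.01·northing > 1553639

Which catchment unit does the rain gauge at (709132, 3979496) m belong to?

0.17·709132 + 1.04·3979496 = 4259228.280, which is < 4267004
-2.48·709132 + 1.59·3979496 = 4568751.280, which is < 4569979
2.22·709132 − 0.01·3979496 = 1534478.080, which is < 1553639
This sign pattern matches Bench.

Bench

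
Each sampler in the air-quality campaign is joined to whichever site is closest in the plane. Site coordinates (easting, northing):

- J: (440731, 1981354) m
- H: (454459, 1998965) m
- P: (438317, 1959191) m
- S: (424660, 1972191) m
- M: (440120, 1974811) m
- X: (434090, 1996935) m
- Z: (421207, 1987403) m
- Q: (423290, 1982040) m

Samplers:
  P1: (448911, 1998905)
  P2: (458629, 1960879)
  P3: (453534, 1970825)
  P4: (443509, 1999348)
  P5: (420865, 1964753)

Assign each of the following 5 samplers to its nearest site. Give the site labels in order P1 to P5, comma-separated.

H, P, M, X, S

P1 → H (d²=30783904.00)
P2 → P (d²=415426688.00)
P3 → M (d²=195823592.00)
P4 → X (d²=94540130.00)
P5 → S (d²=69725869.00)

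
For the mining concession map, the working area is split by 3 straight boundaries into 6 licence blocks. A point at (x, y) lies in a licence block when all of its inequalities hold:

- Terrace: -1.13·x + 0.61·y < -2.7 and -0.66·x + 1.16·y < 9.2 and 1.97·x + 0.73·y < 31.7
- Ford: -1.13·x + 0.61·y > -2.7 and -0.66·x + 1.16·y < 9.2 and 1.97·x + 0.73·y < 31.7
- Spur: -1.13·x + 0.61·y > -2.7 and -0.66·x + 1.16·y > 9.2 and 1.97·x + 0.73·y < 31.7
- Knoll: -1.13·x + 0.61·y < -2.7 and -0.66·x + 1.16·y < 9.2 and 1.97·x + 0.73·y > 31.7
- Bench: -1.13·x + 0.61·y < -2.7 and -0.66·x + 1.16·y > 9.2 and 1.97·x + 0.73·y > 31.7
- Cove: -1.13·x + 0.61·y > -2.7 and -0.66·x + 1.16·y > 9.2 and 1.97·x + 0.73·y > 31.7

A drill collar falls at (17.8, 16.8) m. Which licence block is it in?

-1.13·17.8 + 0.61·16.8 = -9.866, which is < -2.7
-0.66·17.8 + 1.16·16.8 = 7.740, which is < 9.2
1.97·17.8 + 0.73·16.8 = 47.330, which is > 31.7
This sign pattern matches Knoll.

Knoll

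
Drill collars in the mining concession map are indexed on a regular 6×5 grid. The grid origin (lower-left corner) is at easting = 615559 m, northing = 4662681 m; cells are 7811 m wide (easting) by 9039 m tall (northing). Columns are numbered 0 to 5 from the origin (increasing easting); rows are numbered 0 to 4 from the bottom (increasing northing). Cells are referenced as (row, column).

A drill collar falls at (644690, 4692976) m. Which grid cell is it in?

(3, 3)

Column index: ⌊(644690 − 615559) / 7811⌋ = ⌊3.729⌋ = 3
Row offset from origin: ⌊(4692976 − 4662681) / 9039⌋ = ⌊3.352⌋ = 3 → row 3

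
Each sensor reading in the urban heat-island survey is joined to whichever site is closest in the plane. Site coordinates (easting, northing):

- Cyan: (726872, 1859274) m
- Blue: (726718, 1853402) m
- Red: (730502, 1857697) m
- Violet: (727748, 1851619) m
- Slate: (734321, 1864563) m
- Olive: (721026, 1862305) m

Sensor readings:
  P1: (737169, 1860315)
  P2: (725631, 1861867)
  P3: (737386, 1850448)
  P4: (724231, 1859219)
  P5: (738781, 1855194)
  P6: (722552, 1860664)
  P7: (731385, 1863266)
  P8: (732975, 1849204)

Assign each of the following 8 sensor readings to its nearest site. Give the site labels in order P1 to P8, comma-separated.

P1 → Slate (d²=26156608.00)
P2 → Cyan (d²=8263730.00)
P3 → Violet (d²=94262285.00)
P4 → Cyan (d²=6977906.00)
P5 → Red (d²=74806850.00)
P6 → Olive (d²=5021557.00)
P7 → Slate (d²=10302305.00)
P8 → Violet (d²=33153754.00)

Slate, Cyan, Violet, Cyan, Red, Olive, Slate, Violet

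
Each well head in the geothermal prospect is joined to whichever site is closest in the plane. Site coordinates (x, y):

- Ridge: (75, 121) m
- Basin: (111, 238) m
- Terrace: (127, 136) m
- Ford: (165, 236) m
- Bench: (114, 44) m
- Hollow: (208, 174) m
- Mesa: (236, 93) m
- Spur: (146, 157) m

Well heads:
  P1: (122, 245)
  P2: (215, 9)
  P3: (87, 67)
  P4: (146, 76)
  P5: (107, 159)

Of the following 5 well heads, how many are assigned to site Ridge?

0

P1 → Basin
P2 → Mesa
P3 → Bench
P4 → Bench
P5 → Terrace
0 of the 5 go to Ridge.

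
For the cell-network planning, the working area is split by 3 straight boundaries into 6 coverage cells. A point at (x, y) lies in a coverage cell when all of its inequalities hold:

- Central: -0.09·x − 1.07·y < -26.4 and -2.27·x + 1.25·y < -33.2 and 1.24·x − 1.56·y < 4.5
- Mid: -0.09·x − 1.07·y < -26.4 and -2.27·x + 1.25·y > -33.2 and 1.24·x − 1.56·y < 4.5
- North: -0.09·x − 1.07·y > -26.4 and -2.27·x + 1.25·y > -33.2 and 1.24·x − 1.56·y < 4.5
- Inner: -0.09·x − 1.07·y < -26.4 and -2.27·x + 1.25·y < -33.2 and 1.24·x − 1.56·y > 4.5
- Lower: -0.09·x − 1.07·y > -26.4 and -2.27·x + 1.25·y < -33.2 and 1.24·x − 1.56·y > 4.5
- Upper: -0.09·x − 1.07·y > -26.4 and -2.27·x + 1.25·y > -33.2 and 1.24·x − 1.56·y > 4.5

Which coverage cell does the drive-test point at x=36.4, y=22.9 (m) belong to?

Inner

-0.09·36.4 − 1.07·22.9 = -27.779, which is < -26.4
-2.27·36.4 + 1.25·22.9 = -54.003, which is < -33.2
1.24·36.4 − 1.56·22.9 = 9.412, which is > 4.5
This sign pattern matches Inner.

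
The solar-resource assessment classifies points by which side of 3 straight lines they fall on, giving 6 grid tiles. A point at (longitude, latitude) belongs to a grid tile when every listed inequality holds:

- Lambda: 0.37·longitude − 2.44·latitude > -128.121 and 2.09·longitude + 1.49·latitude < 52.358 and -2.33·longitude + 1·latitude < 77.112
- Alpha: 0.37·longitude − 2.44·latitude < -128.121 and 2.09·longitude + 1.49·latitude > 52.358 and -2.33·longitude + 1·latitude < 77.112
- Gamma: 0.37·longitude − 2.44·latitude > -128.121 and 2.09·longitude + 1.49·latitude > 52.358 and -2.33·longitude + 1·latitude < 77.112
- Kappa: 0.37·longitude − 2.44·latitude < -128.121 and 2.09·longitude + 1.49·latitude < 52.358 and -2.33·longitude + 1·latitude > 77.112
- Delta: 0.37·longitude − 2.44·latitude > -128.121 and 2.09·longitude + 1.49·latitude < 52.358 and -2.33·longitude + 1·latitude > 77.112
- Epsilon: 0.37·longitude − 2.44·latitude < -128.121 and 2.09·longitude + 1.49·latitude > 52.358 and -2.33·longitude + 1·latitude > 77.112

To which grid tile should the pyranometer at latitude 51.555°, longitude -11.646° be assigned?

0.37·-11.646 − 2.44·51.555 = -130.103, which is < -128.121
2.09·-11.646 + 1.49·51.555 = 52.477, which is > 52.358
-2.33·-11.646 + 1·51.555 = 78.690, which is > 77.112
This sign pattern matches Epsilon.

Epsilon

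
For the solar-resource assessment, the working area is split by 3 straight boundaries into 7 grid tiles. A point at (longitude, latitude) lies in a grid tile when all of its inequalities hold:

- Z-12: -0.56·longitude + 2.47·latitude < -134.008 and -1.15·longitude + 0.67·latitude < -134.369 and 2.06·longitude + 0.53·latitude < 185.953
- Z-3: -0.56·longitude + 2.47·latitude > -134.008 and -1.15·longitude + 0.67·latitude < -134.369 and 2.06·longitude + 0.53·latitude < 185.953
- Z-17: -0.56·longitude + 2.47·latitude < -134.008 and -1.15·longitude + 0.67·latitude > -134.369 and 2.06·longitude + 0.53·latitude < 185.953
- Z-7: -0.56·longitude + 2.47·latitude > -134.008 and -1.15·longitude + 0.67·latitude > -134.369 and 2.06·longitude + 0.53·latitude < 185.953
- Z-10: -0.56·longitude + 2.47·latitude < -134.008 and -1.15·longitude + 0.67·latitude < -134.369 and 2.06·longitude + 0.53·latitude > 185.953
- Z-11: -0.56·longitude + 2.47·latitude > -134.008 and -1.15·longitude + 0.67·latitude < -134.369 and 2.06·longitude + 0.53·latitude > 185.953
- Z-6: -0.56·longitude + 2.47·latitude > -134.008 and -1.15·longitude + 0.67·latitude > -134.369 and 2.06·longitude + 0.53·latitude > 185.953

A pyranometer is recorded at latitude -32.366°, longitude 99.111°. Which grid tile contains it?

-0.56·99.111 + 2.47·-32.366 = -135.446, which is < -134.008
-1.15·99.111 + 0.67·-32.366 = -135.663, which is < -134.369
2.06·99.111 + 0.53·-32.366 = 187.015, which is > 185.953
This sign pattern matches Z-10.

Z-10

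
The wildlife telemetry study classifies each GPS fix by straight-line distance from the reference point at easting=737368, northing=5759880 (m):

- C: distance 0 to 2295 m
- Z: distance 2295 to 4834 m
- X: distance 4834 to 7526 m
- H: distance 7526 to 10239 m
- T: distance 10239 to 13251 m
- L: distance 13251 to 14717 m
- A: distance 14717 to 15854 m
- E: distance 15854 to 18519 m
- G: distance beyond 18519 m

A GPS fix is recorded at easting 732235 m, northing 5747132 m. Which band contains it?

Distance = √((732235−737368)² + (5747132−5759880)²) = √(26347689.000 + 162511504.000) = 13742.605 m.
13251 ≤ 13742.605 < 14717 → L.

L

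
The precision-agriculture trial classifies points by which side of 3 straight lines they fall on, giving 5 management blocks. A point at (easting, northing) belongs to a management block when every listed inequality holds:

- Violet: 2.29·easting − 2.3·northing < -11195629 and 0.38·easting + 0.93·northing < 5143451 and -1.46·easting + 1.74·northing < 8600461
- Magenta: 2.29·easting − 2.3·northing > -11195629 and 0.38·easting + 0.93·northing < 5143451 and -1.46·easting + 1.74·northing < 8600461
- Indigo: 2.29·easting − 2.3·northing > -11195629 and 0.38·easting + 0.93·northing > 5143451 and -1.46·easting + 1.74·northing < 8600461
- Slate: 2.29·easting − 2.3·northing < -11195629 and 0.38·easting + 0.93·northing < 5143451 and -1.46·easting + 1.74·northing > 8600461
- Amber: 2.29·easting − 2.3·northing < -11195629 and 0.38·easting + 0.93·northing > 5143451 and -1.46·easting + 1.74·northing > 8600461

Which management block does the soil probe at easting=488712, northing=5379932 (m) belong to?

Amber

2.29·488712 − 2.3·5379932 = -11254693.120, which is < -11195629
0.38·488712 + 0.93·5379932 = 5189047.320, which is > 5143451
-1.46·488712 + 1.74·5379932 = 8647562.160, which is > 8600461
This sign pattern matches Amber.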